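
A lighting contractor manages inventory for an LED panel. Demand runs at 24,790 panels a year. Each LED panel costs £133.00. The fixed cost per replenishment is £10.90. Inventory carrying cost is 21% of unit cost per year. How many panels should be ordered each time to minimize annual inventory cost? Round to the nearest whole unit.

Holding cost H = 0.21 × £133.00 = £27.9300 per unit per year.
EOQ = √(2DS / H) = √(2 × 24,790 × 10.9 / 27.93).
= √(540,422 / 27.93) = √19,349.1586 ≈ 139.101.

Q* ≈ 139 panels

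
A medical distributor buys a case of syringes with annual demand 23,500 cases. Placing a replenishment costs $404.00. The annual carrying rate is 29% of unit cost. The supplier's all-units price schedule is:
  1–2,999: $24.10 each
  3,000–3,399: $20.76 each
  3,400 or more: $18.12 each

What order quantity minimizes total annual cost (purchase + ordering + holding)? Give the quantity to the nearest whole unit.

Holding cost per unit per year at price C is H = 0.29·C.
Candidates are each tier's EOQ (if it falls in that tier) and each price-break quantity.
EOQ at $24.10 = 1648.3 (feasible in tier 1): TC = 23,500×$24.10 + (23,500/1648.3)×404 + (1648.3/2)×0.29×$24.10 = $577,869.86.
EOQ at $20.76 = 1775.9 < 3000, so use break Q=3000: TC = 23,500×$20.76 + (23,500/3000.0)×404 + (3000.0/2)×0.29×$20.76 = $500,055.27.
EOQ at $18.12 = 1900.9 < 3400, so use break Q=3400: TC = 23,500×$18.12 + (23,500/3400.0)×404 + (3400.0/2)×0.29×$18.12 = $437,545.51.
Lowest total cost is $437,545.51 at Q = 3400.0.

Q* ≈ 3,400 cases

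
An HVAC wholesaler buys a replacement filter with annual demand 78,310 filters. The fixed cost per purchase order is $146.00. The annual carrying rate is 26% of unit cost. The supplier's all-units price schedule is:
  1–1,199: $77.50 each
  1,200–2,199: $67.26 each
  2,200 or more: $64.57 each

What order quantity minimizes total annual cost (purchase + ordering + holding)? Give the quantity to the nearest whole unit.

Holding cost per unit per year at price C is H = 0.26·C.
Evaluate total cost at each tier's feasible EOQ or, if the EOQ is below the tier, at the tier's minimum quantity.
EOQ at $77.50 = 1065.3 (feasible in tier 1): TC = 78,310×$77.50 + (78,310/1065.3)×146 + (1065.3/2)×0.26×$77.50 = $6,090,490.33.
EOQ at $67.26 = 1143.5 < 1200, so use break Q=1200: TC = 78,310×$67.26 + (78,310/1200.0)×146 + (1200.0/2)×0.26×$67.26 = $5,287,150.88.
EOQ at $64.57 = 1167.1 < 2200, so use break Q=2200: TC = 78,310×$64.57 + (78,310/2200.0)×146 + (2200.0/2)×0.26×$64.57 = $5,080,140.66.
Lowest total cost is $5,080,140.66 at Q = 2200.0.

Q* ≈ 2,200 filters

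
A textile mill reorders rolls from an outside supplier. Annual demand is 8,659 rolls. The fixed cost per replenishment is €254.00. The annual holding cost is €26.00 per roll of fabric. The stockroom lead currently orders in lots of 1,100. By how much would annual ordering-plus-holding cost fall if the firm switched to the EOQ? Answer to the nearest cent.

Extra cost ≈ €5,605.14 per year

EOQ = √(2DS/H) = √(2 × 8,659 × 254 / 26) ≈ 411.32.
Cost at Q* = (D/Q*)S + (Q*/2)H = √(2DSH) ≈ €10,694.30.
Cost at Q = 1,100: (8,659/1,100)×254 + (1,100/2)×26 = €1,999.44 + €14,300.00 = €16,299.44.
Excess = €16,299.44 − €10,694.30 = €5,605.14.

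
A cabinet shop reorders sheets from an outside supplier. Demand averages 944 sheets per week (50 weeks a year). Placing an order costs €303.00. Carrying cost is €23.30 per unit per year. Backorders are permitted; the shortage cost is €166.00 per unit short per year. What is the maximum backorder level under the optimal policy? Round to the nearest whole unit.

Annual demand D = 944 × 50 = 47,200.
With planned backorders, Q* = √(2DS/H) · √((H+B)/B).
√(2DS/H) = √(2 × 47,200 × 303 / 23.3) = 1107.973.
√((H+B)/B) = √((23.3+166)/166) = 1.0679.
Q* ≈ 1183.179.
S* = Q* · H/(H+B) = 1183.179 × 23.3/189.3 ≈ 145.632.

S* ≈ 146 sheets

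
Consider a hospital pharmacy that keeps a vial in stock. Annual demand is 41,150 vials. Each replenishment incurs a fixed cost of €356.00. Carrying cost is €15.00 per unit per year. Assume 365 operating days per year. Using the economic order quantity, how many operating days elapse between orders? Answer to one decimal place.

T ≈ 12.4 days

Q* = √(2DS/H) = √(2 × 41,150 × 356 / 15) ≈ 1397.59.
Cycle time = Q*/D × 365 = 1397.59 / 41,150 × 365 ≈ 12.397 days.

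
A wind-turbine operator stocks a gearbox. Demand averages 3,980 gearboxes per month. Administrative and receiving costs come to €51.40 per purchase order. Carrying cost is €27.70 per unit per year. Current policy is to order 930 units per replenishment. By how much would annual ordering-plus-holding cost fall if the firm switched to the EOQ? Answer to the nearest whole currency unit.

Extra cost ≈ €3,858 per year

Annual demand D = 3,980 × 12 = 47,760.
EOQ = √(2DS/H) = √(2 × 47,760 × 51.4 / 27.7) ≈ 421.01.
Cost at Q* = (D/Q*)S + (Q*/2)H = √(2DSH) ≈ €11,661.88.
Cost at Q = 930: (47,760/930)×51.4 + (930/2)×27.7 = €2,639.64 + €12,880.50 = €15,520.14.
Excess = €15,520.14 − €11,661.88 = €3,858.26.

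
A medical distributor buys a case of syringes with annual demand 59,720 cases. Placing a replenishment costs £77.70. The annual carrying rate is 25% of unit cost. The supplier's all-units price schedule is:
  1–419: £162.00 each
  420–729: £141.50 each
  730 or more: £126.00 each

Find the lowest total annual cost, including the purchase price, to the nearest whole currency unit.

Holding cost per unit per year at price C is H = 0.25·C.
Candidates are each tier's EOQ (if it falls in that tier) and each price-break quantity.
Tier 1 (£162.00): EOQ = 478.7 exceeds tier's upper bound 419, so this tier is dominated.
EOQ at £141.50 = 512.2 (feasible in tier 2): TC = 59,720×£141.50 + (59,720/512.2)×77.7 + (512.2/2)×0.25×£141.50 = £8,468,498.98.
EOQ at £126.00 = 542.8 < 730, so use break Q=730: TC = 59,720×£126.00 + (59,720/730.0)×77.7 + (730.0/2)×0.25×£126.00 = £7,542,574.00.
Lowest total cost among the candidates is at Q = 730.0.

TC* ≈ £7,542,574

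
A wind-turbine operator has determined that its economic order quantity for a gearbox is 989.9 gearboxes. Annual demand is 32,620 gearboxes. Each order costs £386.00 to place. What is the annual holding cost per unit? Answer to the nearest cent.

The basic EOQ model gives Q* = √(2DS/H); rearrange for the unknown.
From Q* = √(2DS/H): H = 2DS / Q*² = 2 × 32,620 × 386 / 989.9² = 25.6991.

H ≈ £25.70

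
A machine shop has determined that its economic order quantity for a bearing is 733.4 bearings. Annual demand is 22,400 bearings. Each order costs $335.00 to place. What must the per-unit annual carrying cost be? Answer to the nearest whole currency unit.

H ≈ $28

Invert the EOQ relation Q*² = 2DS/H.
From Q* = √(2DS/H): H = 2DS / Q*² = 2 × 22,400 × 335 / 733.4² = 27.9024.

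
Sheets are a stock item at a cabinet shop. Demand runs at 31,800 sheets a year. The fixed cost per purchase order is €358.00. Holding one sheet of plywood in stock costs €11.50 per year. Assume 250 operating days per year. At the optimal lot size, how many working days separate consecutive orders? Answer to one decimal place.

Q* = √(2DS/H) = √(2 × 31,800 × 358 / 11.5) ≈ 1407.09.
Cycle time = Q*/D × 250 = 1407.09 / 31,800 × 250 ≈ 11.062 days.

T ≈ 11.1 days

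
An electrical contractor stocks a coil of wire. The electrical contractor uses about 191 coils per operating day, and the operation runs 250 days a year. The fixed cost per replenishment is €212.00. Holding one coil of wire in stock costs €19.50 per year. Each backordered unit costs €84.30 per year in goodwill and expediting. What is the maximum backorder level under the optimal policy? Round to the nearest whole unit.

S* ≈ 212 coils

Annual demand D = 191 × 250 = 47,750.
With planned backorders, Q* = √(2DS/H) · √((H+B)/B).
√(2DS/H) = √(2 × 47,750 × 212 / 19.5) = 1018.949.
√((H+B)/B) = √((19.5+84.3)/84.3) = 1.1096.
Q* ≈ 1130.673.
S* = Q* · H/(H+B) = 1130.673 × 19.5/103.8 ≈ 212.410.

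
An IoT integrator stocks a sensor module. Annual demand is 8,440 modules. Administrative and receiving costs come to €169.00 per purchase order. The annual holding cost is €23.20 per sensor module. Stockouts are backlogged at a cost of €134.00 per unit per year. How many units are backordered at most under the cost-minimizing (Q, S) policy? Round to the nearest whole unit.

With planned backorders, Q* = √(2DS/H) · √((H+B)/B).
√(2DS/H) = √(2 × 8,440 × 169 / 23.2) = 350.659.
√((H+B)/B) = √((23.2+134)/134) = 1.0831.
Q* ≈ 379.804.
S* = Q* · H/(H+B) = 379.804 × 23.2/157.2 ≈ 56.052.

S* ≈ 56 modules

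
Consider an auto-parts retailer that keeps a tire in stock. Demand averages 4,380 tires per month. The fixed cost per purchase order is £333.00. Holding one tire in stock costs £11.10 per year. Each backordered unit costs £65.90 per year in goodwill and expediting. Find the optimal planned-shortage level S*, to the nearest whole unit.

Annual demand D = 4,380 × 12 = 52,560.
With planned backorders, Q* = √(2DS/H) · √((H+B)/B).
√(2DS/H) = √(2 × 52,560 × 333 / 11.1) = 1775.838.
√((H+B)/B) = √((11.1+65.9)/65.9) = 1.0809.
Q* ≈ 1919.579.
S* = Q* · H/(H+B) = 1919.579 × 11.1/77 ≈ 276.719.

S* ≈ 277 tires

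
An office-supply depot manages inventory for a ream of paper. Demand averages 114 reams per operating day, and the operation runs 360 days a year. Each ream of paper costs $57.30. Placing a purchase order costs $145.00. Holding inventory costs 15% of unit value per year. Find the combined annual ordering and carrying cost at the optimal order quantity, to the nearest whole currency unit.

TC* ≈ $10,114

Annual demand D = 114 × 360 = 41,040.
Holding cost H = 0.15 × $57.30 = $8.5950 per unit per year.
The optimal lot size = √(2DS/H) = √(2 × 41,040 × 145 / 8.595) ≈ 1176.74.
At Q*, ordering cost (D/Q*)S equals holding cost (Q*/2)H, each = √(DSH/2).
Minimum total = √(2DSH) = √(2 × 41,040 × 145 × 8.595) ≈ 10114.062.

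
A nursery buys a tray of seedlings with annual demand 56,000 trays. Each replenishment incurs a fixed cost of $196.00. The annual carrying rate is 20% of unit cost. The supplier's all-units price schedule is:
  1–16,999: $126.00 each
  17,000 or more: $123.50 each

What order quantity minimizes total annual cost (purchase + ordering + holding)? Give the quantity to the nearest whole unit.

Q* ≈ 933 trays

Holding cost per unit per year at price C is H = 0.20·C.
Evaluate total cost at each tier's feasible EOQ or, if the EOQ is below the tier, at the tier's minimum quantity.
EOQ at $126.00 = 933.3 (feasible in tier 1): TC = 56,000×$126.00 + (56,000/933.3)×196 + (933.3/2)×0.20×$126.00 = $7,079,520.00.
EOQ at $123.50 = 942.7 < 17000, so use break Q=17000: TC = 56,000×$123.50 + (56,000/17000.0)×196 + (17000.0/2)×0.20×$123.50 = $7,126,595.65.
Lowest total cost is $7,079,520.00 at Q = 933.3.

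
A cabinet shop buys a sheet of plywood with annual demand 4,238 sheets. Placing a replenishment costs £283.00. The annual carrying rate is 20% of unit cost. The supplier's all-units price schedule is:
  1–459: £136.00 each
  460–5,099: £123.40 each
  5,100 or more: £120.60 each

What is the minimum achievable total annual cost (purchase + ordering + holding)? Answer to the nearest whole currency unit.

TC* ≈ £531,253

Holding cost per unit per year at price C is H = 0.20·C.
Candidates are each tier's EOQ (if it falls in that tier) and each price-break quantity.
EOQ at £136.00 = 297.0 (feasible in tier 1): TC = 4,238×£136.00 + (4,238/297.0)×283 + (297.0/2)×0.20×£136.00 = £584,445.43.
EOQ at £123.40 = 311.8 < 460, so use break Q=460: TC = 4,238×£123.40 + (4,238/460.0)×283 + (460.0/2)×0.20×£123.40 = £531,252.89.
EOQ at £120.60 = 315.4 < 5100, so use break Q=5100: TC = 4,238×£120.60 + (4,238/5100.0)×283 + (5100.0/2)×0.20×£120.60 = £572,843.97.
Lowest total cost among the candidates is at Q = 460.0.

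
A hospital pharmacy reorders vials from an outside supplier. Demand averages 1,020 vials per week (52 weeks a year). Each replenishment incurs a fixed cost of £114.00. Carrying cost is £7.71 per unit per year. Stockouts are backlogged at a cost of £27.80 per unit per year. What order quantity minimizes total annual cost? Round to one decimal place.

Q* ≈ 1,415.5 vials

Annual demand D = 1,020 × 52 = 53,040.
With planned backorders, Q* = √(2DS/H) · √((H+B)/B).
√(2DS/H) = √(2 × 53,040 × 114 / 7.71) = 1252.397.
√((H+B)/B) = √((7.71+27.8)/27.8) = 1.1302.
Q* ≈ 1415.451.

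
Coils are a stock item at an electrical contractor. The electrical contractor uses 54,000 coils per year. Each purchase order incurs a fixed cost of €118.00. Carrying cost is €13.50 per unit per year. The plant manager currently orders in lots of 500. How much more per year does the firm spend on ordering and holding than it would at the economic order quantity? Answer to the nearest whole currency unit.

Extra cost ≈ €3,002 per year

EOQ = √(2DS/H) = √(2 × 54,000 × 118 / 13.5) ≈ 971.60.
Cost at Q* = (D/Q*)S + (Q*/2)H = √(2DSH) ≈ €13,116.55.
Cost at Q = 500: (54,000/500)×118 + (500/2)×13.5 = €12,744.00 + €3,375.00 = €16,119.00.
Excess = €16,119.00 − €13,116.55 = €3,002.45.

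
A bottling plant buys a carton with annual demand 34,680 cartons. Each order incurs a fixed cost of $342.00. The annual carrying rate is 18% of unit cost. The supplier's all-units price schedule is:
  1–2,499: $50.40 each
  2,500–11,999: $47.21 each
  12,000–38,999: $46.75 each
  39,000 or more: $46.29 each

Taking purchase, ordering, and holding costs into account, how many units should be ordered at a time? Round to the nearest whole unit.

Q* ≈ 2,500 cartons

Holding cost per unit per year at price C is H = 0.18·C.
Candidates are each tier's EOQ (if it falls in that tier) and each price-break quantity.
EOQ at $50.40 = 1617.0 (feasible in tier 1): TC = 34,680×$50.40 + (34,680/1617.0)×342 + (1617.0/2)×0.18×$50.40 = $1,762,541.63.
EOQ at $47.21 = 1670.8 < 2500, so use break Q=2500: TC = 34,680×$47.21 + (34,680/2500.0)×342 + (2500.0/2)×0.18×$47.21 = $1,652,609.27.
EOQ at $46.75 = 1679.0 < 12000, so use break Q=12000: TC = 34,680×$46.75 + (34,680/12000.0)×342 + (12000.0/2)×0.18×$46.75 = $1,672,768.38.
EOQ at $46.29 = 1687.3 < 39000, so use break Q=39000: TC = 34,680×$46.29 + (34,680/39000.0)×342 + (39000.0/2)×0.18×$46.29 = $1,768,119.22.
Lowest total cost is $1,652,609.27 at Q = 2500.0.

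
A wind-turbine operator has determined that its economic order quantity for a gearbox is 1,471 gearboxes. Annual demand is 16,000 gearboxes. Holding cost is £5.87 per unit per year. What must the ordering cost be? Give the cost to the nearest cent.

S ≈ £396.93

The basic EOQ model gives Q* = √(2DS/H); rearrange for the unknown.
From Q* = √(2DS/H): S = Q*²H / (2D) = 1,471² × 5.87 / (2 × 16,000) = 396.9296.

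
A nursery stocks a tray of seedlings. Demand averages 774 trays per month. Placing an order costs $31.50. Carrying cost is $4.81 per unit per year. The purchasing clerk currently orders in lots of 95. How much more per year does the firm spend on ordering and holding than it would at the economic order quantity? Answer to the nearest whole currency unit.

Extra cost ≈ $1,631 per year

Annual demand D = 774 × 12 = 9,288.
EOQ = √(2DS/H) = √(2 × 9,288 × 31.5 / 4.81) ≈ 348.79.
Cost at Q* = (D/Q*)S + (Q*/2)H = √(2DSH) ≈ $1,677.66.
Cost at Q = 95: (9,288/95)×31.5 + (95/2)×4.81 = $3,079.71 + $228.47 = $3,308.18.
Excess = $3,308.18 − $1,677.66 = $1,630.52.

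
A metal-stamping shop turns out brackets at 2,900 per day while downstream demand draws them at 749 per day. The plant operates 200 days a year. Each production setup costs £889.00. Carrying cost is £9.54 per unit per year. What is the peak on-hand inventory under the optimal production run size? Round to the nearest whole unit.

Annual demand D = 749 × 200 = 149,800.
Production build-up factor (1 − d/p) = 1 − 749/2,900 = 0.7417.
Q* = √(2DS / (H(1 − d/p))) = √(2 × 149,800 × 889 / (9.54 × 0.7417)).
= √(266,344,400 / 7.076) ≈ 6135.167.
Maximum inventory = Q*(1 − d/p) = 6135.167 × 0.7417 ≈ 4550.601.

I_max ≈ 4,551 brackets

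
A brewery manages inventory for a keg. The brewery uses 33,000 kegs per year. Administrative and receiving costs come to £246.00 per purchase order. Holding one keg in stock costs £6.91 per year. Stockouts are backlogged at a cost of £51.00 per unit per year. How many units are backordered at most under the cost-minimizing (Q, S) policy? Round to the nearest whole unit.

With planned backorders, Q* = √(2DS/H) · √((H+B)/B).
√(2DS/H) = √(2 × 33,000 × 246 / 6.91) = 1532.853.
√((H+B)/B) = √((6.91+51)/51) = 1.0656.
Q* ≈ 1633.399.
S* = Q* · H/(H+B) = 1633.399 × 6.91/57.91 ≈ 194.902.

S* ≈ 195 kegs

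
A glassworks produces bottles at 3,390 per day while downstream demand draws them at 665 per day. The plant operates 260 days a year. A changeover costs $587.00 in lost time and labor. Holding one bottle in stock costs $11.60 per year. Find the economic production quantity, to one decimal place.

Q* ≈ 4,665.7 bottles

Annual demand D = 665 × 260 = 172,900.
Production build-up factor (1 − d/p) = 1 − 665/3,390 = 0.8038.
Q* = √(2DS / (H(1 − d/p))) = √(2 × 172,900 × 587 / (11.6 × 0.8038)).
= √(202,984,600 / 9.3245) ≈ 4665.725.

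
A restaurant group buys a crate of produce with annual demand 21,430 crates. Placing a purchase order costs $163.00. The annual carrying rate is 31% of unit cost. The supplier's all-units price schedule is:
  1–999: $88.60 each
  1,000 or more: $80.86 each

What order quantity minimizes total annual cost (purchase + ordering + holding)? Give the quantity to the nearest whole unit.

Q* ≈ 1,000 crates

Holding cost per unit per year at price C is H = 0.31·C.
Evaluate total cost at each tier's feasible EOQ or, if the EOQ is below the tier, at the tier's minimum quantity.
EOQ at $88.60 = 504.3 (feasible in tier 1): TC = 21,430×$88.60 + (21,430/504.3)×163 + (504.3/2)×0.31×$88.60 = $1,912,550.16.
EOQ at $80.86 = 527.9 < 1000, so use break Q=1000: TC = 21,430×$80.86 + (21,430/1000.0)×163 + (1000.0/2)×0.31×$80.86 = $1,748,856.19.
Lowest total cost is $1,748,856.19 at Q = 1000.0.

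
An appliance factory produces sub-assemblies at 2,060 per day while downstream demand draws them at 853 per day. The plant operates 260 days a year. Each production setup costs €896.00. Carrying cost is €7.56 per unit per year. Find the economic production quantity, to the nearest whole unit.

Q* ≈ 9,472 sub-assemblies

Annual demand D = 853 × 260 = 221,780.
Production build-up factor (1 − d/p) = 1 − 853/2,060 = 0.5859.
Q* = √(2DS / (H(1 − d/p))) = √(2 × 221,780 × 896 / (7.56 × 0.5859)).
= √(397,429,760 / 4.4296) ≈ 9472.165.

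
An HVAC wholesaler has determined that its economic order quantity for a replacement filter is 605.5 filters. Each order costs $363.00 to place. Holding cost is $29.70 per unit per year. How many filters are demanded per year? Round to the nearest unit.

D ≈ 14,999 filters per year

The basic EOQ model gives Q* = √(2DS/H); rearrange for the unknown.
From Q* = √(2DS/H): D = Q*²H / (2S) = 605.5² × 29.7 / (2 × 363) = 14998.510.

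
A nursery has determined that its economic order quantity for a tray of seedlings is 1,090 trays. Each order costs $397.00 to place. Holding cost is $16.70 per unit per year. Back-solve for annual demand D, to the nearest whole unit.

Squaring Q* = √(2DS/H) gives Q*² = 2DS/H.
From Q* = √(2DS/H): D = Q*²H / (2S) = 1,090² × 16.7 / (2 × 397) = 24989.005.

D ≈ 24,989 trays per year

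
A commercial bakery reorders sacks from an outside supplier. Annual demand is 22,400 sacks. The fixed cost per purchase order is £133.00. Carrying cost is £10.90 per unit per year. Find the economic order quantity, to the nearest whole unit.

EOQ = √(2DS / H) = √(2 × 22,400 × 133 / 10.9).
= √(5,958,400 / 10.9) = √546,642.2018 ≈ 739.353.

Q* ≈ 739 sacks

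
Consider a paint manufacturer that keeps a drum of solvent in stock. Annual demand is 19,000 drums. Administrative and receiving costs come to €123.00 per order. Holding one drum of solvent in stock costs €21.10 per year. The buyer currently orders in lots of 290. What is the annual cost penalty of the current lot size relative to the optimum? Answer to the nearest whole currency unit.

Extra cost ≈ €1,187 per year

EOQ = √(2DS/H) = √(2 × 19,000 × 123 / 21.1) ≈ 470.66.
Cost at Q* = (D/Q*)S + (Q*/2)H = √(2DSH) ≈ €9,930.83.
Cost at Q = 290: (19,000/290)×123 + (290/2)×21.1 = €8,058.62 + €3,059.50 = €11,118.12.
Excess = €11,118.12 − €9,930.83 = €1,187.29.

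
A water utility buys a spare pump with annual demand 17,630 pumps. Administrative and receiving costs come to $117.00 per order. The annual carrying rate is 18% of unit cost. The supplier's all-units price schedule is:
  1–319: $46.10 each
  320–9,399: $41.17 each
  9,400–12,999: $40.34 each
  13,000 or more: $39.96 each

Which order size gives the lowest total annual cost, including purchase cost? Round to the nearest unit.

Q* ≈ 746 pumps

Holding cost per unit per year at price C is H = 0.18·C.
Candidates are each tier's EOQ (if it falls in that tier) and each price-break quantity.
Tier 1 ($46.10): EOQ = 705.1 exceeds tier's upper bound 319, so this tier is dominated.
EOQ at $41.17 = 746.1 (feasible in tier 2): TC = 17,630×$41.17 + (17,630/746.1)×117 + (746.1/2)×0.18×$41.17 = $731,356.28.
EOQ at $40.34 = 753.8 < 9400, so use break Q=9400: TC = 17,630×$40.34 + (17,630/9400.0)×117 + (9400.0/2)×0.18×$40.34 = $745,541.28.
EOQ at $39.96 = 757.3 < 13000, so use break Q=13000: TC = 17,630×$39.96 + (17,630/13000.0)×117 + (13000.0/2)×0.18×$39.96 = $751,406.67.
Lowest total cost is $731,356.28 at Q = 746.1.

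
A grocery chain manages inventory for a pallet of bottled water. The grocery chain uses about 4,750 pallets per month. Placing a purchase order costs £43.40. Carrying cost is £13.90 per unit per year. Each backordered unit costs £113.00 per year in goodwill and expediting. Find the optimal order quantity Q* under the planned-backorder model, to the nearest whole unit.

Q* ≈ 632 pallets

Annual demand D = 4,750 × 12 = 57,000.
With planned backorders, Q* = √(2DS/H) · √((H+B)/B).
√(2DS/H) = √(2 × 57,000 × 43.4 / 13.9) = 596.609.
√((H+B)/B) = √((13.9+113)/113) = 1.0597.
Q* ≈ 632.239.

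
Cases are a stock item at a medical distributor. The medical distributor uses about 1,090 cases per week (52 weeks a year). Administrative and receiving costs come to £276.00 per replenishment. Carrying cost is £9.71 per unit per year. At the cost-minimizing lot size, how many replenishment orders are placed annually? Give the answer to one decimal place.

Annual demand D = 1,090 × 52 = 56,680.
EOQ = √(2DS/H) = √(2 × 56,680 × 276 / 9.71) ≈ 1795.04.
Orders per year = D / Q* = 56,680 / 1795.04 ≈ 31.576.

N ≈ 31.6 orders per year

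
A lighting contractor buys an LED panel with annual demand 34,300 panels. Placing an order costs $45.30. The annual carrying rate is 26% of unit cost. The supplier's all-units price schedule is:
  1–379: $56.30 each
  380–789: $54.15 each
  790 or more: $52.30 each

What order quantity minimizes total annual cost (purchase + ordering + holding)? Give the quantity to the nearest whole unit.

Q* ≈ 790 panels

Holding cost per unit per year at price C is H = 0.26·C.
For each price level, check whether its EOQ is feasible; otherwise the best quantity at that price is the breakpoint.
Tier 1 ($56.30): EOQ = 460.8 exceeds tier's upper bound 379, so this tier is dominated.
EOQ at $54.15 = 469.8 (feasible in tier 2): TC = 34,300×$54.15 + (34,300/469.8)×45.3 + (469.8/2)×0.26×$54.15 = $1,863,959.50.
EOQ at $52.30 = 478.1 < 790, so use break Q=790: TC = 34,300×$52.30 + (34,300/790.0)×45.3 + (790.0/2)×0.26×$52.30 = $1,801,228.03.
Lowest total cost is $1,801,228.03 at Q = 790.0.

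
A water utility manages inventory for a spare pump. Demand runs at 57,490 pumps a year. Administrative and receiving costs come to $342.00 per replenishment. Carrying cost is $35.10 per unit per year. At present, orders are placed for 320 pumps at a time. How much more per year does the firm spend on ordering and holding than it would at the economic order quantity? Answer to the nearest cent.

Extra cost ≈ $29,906.82 per year

EOQ = √(2DS/H) = √(2 × 57,490 × 342 / 35.1) ≈ 1058.45.
Cost at Q* = (D/Q*)S + (Q*/2)H = √(2DSH) ≈ $37,151.62.
Cost at Q = 320: (57,490/320)×342 + (320/2)×35.1 = $61,442.44 + $5,616.00 = $67,058.44.
Excess = $67,058.44 − $37,151.62 = $29,906.82.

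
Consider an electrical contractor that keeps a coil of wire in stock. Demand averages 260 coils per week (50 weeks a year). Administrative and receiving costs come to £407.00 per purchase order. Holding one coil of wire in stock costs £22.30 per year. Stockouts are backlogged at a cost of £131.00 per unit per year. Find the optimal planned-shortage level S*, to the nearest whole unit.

Annual demand D = 260 × 50 = 13,000.
With planned backorders, Q* = √(2DS/H) · √((H+B)/B).
√(2DS/H) = √(2 × 13,000 × 407 / 22.3) = 688.861.
√((H+B)/B) = √((22.3+131)/131) = 1.0818.
Q* ≈ 745.190.
S* = Q* · H/(H+B) = 745.190 × 22.3/153.3 ≈ 108.400.

S* ≈ 108 coils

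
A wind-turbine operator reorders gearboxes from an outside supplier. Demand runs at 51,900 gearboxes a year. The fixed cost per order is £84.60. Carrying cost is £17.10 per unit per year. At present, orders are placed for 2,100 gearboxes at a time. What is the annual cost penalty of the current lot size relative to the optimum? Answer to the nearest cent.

Extra cost ≈ £7,791.71 per year

EOQ = √(2DS/H) = √(2 × 51,900 × 84.6 / 17.1) ≈ 716.61.
Cost at Q* = (D/Q*)S + (Q*/2)H = √(2DSH) ≈ £12,254.11.
Cost at Q = 2,100: (51,900/2,100)×84.6 + (2,100/2)×17.1 = £2,090.83 + £17,955.00 = £20,045.83.
Excess = £20,045.83 − £12,254.11 = £7,791.71.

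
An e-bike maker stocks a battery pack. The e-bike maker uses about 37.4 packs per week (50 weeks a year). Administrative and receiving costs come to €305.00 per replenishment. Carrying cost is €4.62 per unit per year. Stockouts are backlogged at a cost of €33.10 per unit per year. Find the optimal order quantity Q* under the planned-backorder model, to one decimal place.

Annual demand D = 37.4 × 50 = 1,870.
With planned backorders, Q* = √(2DS/H) · √((H+B)/B).
√(2DS/H) = √(2 × 1,870 × 305 / 4.62) = 496.895.
√((H+B)/B) = √((4.62+33.1)/33.1) = 1.0675.
Q* ≈ 530.440.

Q* ≈ 530.4 packs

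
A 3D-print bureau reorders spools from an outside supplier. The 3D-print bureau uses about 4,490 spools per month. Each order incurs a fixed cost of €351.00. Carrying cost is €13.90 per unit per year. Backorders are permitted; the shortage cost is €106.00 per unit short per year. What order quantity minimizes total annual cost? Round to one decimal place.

Q* ≈ 1,754.4 spools

Annual demand D = 4,490 × 12 = 53,880.
With planned backorders, Q* = √(2DS/H) · √((H+B)/B).
√(2DS/H) = √(2 × 53,880 × 351 / 13.9) = 1649.586.
√((H+B)/B) = √((13.9+106)/106) = 1.0635.
Q* ≈ 1754.412.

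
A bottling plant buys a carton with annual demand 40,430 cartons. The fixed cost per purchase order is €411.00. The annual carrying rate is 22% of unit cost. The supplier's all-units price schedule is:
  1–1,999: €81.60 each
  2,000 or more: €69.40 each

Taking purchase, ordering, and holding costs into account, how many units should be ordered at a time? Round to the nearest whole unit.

Holding cost per unit per year at price C is H = 0.22·C.
Evaluate total cost at each tier's feasible EOQ or, if the EOQ is below the tier, at the tier's minimum quantity.
EOQ at €81.60 = 1360.6 (feasible in tier 1): TC = 40,430×€81.60 + (40,430/1360.6)×411 + (1360.6/2)×0.22×€81.60 = €3,323,513.54.
EOQ at €69.40 = 1475.4 < 2000, so use break Q=2000: TC = 40,430×€69.40 + (40,430/2000.0)×411 + (2000.0/2)×0.22×€69.40 = €2,829,418.37.
Lowest total cost is €2,829,418.37 at Q = 2000.0.

Q* ≈ 2,000 cartons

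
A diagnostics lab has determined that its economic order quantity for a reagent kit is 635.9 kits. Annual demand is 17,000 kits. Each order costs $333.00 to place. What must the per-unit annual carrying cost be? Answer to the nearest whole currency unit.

The basic EOQ model gives Q* = √(2DS/H); rearrange for the unknown.
From Q* = √(2DS/H): H = 2DS / Q*² = 2 × 17,000 × 333 / 635.9² = 27.9992.

H ≈ $28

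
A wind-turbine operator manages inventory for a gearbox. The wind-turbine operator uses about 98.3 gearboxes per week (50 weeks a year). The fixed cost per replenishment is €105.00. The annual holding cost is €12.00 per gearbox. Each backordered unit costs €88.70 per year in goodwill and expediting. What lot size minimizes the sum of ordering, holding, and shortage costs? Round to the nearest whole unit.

Q* ≈ 312 gearboxes

Annual demand D = 98.3 × 50 = 4,915.
With planned backorders, Q* = √(2DS/H) · √((H+B)/B).
√(2DS/H) = √(2 × 4,915 × 105 / 12) = 293.279.
√((H+B)/B) = √((12+88.7)/88.7) = 1.0655.
Q* ≈ 312.488.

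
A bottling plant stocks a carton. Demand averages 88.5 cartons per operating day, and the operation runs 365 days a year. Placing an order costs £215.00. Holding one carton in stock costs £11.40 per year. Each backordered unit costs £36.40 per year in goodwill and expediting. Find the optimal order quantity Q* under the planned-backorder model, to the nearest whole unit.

Q* ≈ 1,265 cartons

Annual demand D = 88.5 × 365 = 32,302.5.
With planned backorders, Q* = √(2DS/H) · √((H+B)/B).
√(2DS/H) = √(2 × 32,302.5 × 215 / 11.4) = 1103.824.
√((H+B)/B) = √((11.4+36.4)/36.4) = 1.1459.
Q* ≈ 1264.920.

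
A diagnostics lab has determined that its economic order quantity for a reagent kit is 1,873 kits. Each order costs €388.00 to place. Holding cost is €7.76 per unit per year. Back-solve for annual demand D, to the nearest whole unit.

Squaring Q* = √(2DS/H) gives Q*² = 2DS/H.
From Q* = √(2DS/H): D = Q*²H / (2S) = 1,873² × 7.76 / (2 × 388) = 35081.290.

D ≈ 35,081 kits per year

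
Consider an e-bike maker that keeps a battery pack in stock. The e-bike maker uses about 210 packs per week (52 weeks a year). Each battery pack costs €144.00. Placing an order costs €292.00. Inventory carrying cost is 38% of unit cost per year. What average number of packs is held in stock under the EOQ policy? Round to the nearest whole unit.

Annual demand D = 210 × 52 = 10,920.
Holding cost H = 0.38 × €144.00 = €54.7200 per unit per year.
Q* = √(2DS/H) = √(2 × 10,920 × 292 / 54.72) ≈ 341.39.
Average inventory = Q*/2 ≈ 341.39 / 2 = 170.693.

Average inventory ≈ 171 packs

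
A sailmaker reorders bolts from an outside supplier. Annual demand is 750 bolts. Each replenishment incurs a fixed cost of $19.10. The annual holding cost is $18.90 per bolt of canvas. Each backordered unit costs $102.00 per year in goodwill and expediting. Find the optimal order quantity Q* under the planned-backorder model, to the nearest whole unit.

Q* ≈ 42 bolts

With planned backorders, Q* = √(2DS/H) · √((H+B)/B).
√(2DS/H) = √(2 × 750 × 19.1 / 18.9) = 38.934.
√((H+B)/B) = √((18.9+102)/102) = 1.0887.
Q* ≈ 42.388.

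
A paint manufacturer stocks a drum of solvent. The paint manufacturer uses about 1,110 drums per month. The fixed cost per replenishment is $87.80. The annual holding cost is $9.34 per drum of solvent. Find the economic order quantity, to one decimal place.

Annual demand D = 1,110 × 12 = 13,320.
EOQ = √(2DS / H) = √(2 × 13,320 × 87.8 / 9.34).
= √(2,338,992 / 9.34) = √250,427.409 ≈ 500.427.

Q* ≈ 500.4 drums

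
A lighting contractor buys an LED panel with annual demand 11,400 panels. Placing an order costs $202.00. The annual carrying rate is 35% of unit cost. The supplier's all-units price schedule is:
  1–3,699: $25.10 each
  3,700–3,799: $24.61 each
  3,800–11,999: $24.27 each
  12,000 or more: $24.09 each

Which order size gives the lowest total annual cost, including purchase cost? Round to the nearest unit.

Holding cost per unit per year at price C is H = 0.35·C.
Candidates are each tier's EOQ (if it falls in that tier) and each price-break quantity.
EOQ at $25.10 = 724.1 (feasible in tier 1): TC = 11,400×$25.10 + (11,400/724.1)×202 + (724.1/2)×0.35×$25.10 = $292,500.83.
EOQ at $24.61 = 731.2 < 3700, so use break Q=3700: TC = 11,400×$24.61 + (11,400/3700.0)×202 + (3700.0/2)×0.35×$24.61 = $297,111.35.
EOQ at $24.27 = 736.3 < 3800, so use break Q=3800: TC = 11,400×$24.27 + (11,400/3800.0)×202 + (3800.0/2)×0.35×$24.27 = $293,423.55.
EOQ at $24.09 = 739.1 < 12000, so use break Q=12000: TC = 11,400×$24.09 + (11,400/12000.0)×202 + (12000.0/2)×0.35×$24.09 = $325,406.90.
Lowest total cost is $292,500.83 at Q = 724.1.

Q* ≈ 724 panels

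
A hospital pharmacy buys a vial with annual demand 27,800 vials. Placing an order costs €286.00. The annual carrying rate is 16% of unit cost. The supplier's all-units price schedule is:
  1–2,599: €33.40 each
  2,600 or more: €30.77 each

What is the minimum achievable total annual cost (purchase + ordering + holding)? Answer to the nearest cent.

TC* ≈ €864,864.16

Holding cost per unit per year at price C is H = 0.16·C.
Evaluate total cost at each tier's feasible EOQ or, if the EOQ is below the tier, at the tier's minimum quantity.
EOQ at €33.40 = 1725.0 (feasible in tier 1): TC = 27,800×€33.40 + (27,800/1725.0)×286 + (1725.0/2)×0.16×€33.40 = €937,738.36.
EOQ at €30.77 = 1797.2 < 2600, so use break Q=2600: TC = 27,800×€30.77 + (27,800/2600.0)×286 + (2600.0/2)×0.16×€30.77 = €864,864.16.
Lowest total cost among the candidates is at Q = 2600.0.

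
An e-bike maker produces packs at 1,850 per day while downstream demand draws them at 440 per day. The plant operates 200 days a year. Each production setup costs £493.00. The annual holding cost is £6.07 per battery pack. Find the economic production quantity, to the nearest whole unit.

Annual demand D = 440 × 200 = 88,000.
Production build-up factor (1 − d/p) = 1 − 440/1,850 = 0.7622.
Q* = √(2DS / (H(1 − d/p))) = √(2 × 88,000 × 493 / (6.07 × 0.7622)).
= √(86,768,000 / 4.6263) ≈ 4330.736.

Q* ≈ 4,331 packs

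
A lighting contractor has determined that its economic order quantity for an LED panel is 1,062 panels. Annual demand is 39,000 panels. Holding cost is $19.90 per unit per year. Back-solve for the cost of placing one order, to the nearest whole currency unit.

Invert the EOQ relation Q*² = 2DS/H.
From Q* = √(2DS/H): S = Q*²H / (2D) = 1,062² × 19.9 / (2 × 39,000) = 287.7448.

S ≈ $288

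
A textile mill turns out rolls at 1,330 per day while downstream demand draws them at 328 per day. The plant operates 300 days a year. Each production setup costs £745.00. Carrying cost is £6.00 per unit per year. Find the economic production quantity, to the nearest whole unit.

Annual demand D = 328 × 300 = 98,400.
Production build-up factor (1 − d/p) = 1 − 328/1,330 = 0.7534.
Q* = √(2DS / (H(1 − d/p))) = √(2 × 98,400 × 745 / (6 × 0.7534)).
= √(146,616,000 / 4.5203) ≈ 5695.174.

Q* ≈ 5,695 rolls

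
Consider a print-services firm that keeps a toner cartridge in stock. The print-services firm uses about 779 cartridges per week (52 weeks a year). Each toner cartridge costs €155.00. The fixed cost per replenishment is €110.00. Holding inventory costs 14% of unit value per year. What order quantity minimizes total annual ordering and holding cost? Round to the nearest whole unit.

Q* ≈ 641 cartridges

Annual demand D = 779 × 52 = 40,508.
Holding cost H = 0.14 × €155.00 = €21.7000 per unit per year.
EOQ = √(2DS / H) = √(2 × 40,508 × 110 / 21.7).
= √(8,911,760 / 21.7) = √410,680.1843 ≈ 640.843.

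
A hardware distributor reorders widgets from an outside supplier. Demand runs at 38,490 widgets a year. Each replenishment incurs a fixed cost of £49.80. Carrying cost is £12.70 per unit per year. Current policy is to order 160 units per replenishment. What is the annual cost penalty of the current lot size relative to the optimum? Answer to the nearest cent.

EOQ = √(2DS/H) = √(2 × 38,490 × 49.8 / 12.7) ≈ 549.42.
Cost at Q* = (D/Q*)S + (Q*/2)H = √(2DSH) ≈ £6,977.59.
Cost at Q = 160: (38,490/160)×49.8 + (160/2)×12.7 = £11,980.01 + £1,016.00 = £12,996.01.
Excess = £12,996.01 − £6,977.59 = £6,018.42.

Extra cost ≈ £6,018.42 per year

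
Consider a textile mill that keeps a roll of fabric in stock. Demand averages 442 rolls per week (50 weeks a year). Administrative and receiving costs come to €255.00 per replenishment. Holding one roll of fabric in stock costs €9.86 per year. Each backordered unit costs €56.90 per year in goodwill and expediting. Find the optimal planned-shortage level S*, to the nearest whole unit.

Annual demand D = 442 × 50 = 22,100.
With planned backorders, Q* = √(2DS/H) · √((H+B)/B).
√(2DS/H) = √(2 × 22,100 × 255 / 9.86) = 1069.160.
√((H+B)/B) = √((9.86+56.9)/56.9) = 1.0832.
Q* ≈ 1158.097.
S* = Q* · H/(H+B) = 1158.097 × 9.86/66.76 ≈ 171.043.

S* ≈ 171 rolls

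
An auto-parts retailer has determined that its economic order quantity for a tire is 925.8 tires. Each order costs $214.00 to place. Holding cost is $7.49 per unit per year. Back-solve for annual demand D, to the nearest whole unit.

D ≈ 14,999 tires per year

Invert the EOQ relation Q*² = 2DS/H.
From Q* = √(2DS/H): D = Q*²H / (2S) = 925.8² × 7.49 / (2 × 214) = 14999.349.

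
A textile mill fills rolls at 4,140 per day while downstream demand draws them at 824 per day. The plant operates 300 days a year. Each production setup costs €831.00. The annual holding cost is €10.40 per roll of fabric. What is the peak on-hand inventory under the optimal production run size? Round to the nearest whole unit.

Annual demand D = 824 × 300 = 247,200.
Production build-up factor (1 − d/p) = 1 − 824/4,140 = 0.8010.
Q* = √(2DS / (H(1 − d/p))) = √(2 × 247,200 × 831 / (10.4 × 0.8010)).
= √(410,846,400 / 8.33) ≈ 7022.892.
Maximum inventory = Q*(1 − d/p) = 7022.892 × 0.8010 ≈ 5625.099.

I_max ≈ 5,625 rolls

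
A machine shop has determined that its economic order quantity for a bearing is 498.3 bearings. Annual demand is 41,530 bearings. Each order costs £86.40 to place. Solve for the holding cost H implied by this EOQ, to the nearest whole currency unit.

H ≈ £29

Invert the EOQ relation Q*² = 2DS/H.
From Q* = √(2DS/H): H = 2DS / Q*² = 2 × 41,530 × 86.4 / 498.3² = 28.9017.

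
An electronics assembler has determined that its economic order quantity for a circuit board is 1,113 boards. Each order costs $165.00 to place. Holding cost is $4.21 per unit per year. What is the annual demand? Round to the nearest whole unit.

D ≈ 15,804 boards per year

Squaring Q* = √(2DS/H) gives Q*² = 2DS/H.
From Q* = √(2DS/H): D = Q*²H / (2S) = 1,113² × 4.21 / (2 × 165) = 15803.689.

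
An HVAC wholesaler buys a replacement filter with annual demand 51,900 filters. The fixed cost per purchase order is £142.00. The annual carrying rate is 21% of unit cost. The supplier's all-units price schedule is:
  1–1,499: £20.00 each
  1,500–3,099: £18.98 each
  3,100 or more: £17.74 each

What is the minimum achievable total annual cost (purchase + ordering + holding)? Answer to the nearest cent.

TC* ≈ £928,857.72

Holding cost per unit per year at price C is H = 0.21·C.
For each price level, check whether its EOQ is feasible; otherwise the best quantity at that price is the breakpoint.
Tier 1 (£20.00): EOQ = 1873.3 exceeds tier's upper bound 1499, so this tier is dominated.
EOQ at £18.98 = 1923.0 (feasible in tier 2): TC = 51,900×£18.98 + (51,900/1923.0)×142 + (1923.0/2)×0.21×£18.98 = £992,726.80.
EOQ at £17.74 = 1989.1 < 3100, so use break Q=3100: TC = 51,900×£17.74 + (51,900/3100.0)×142 + (3100.0/2)×0.21×£17.74 = £928,857.72.
Lowest total cost among the candidates is at Q = 3100.0.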